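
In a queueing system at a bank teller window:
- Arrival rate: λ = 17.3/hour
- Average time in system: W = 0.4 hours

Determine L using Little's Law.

Little's Law: L = λW
L = 17.3 × 0.4 = 6.9200 transactions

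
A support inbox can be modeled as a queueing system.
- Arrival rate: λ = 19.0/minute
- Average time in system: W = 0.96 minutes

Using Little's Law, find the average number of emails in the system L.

Little's Law: L = λW
L = 19.0 × 0.96 = 18.2400 emails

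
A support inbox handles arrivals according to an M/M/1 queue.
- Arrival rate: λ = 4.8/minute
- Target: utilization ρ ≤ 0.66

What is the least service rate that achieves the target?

ρ = λ/μ, so μ = λ/ρ
μ ≥ 4.8/0.66 = 7.2727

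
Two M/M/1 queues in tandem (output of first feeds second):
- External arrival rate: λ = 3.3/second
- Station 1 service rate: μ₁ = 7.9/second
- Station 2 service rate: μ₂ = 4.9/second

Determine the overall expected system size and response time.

By Jackson's theorem, each station behaves as independent M/M/1.
Station 1: ρ₁ = 3.3/7.9 = 0.4177, L₁ = ρ₁/(1-ρ₁) = λ/(μ₁-λ) = 3.3/4.60 = 0.7174
Station 2: ρ₂ = 3.3/4.9 = 0.6735, L₂ = ρ₂/(1-ρ₂) = λ/(μ₂-λ) = 3.3/1.60 = 2.0625
Total: L = L₁ + L₂ = 0.7174 + 2.0625 = 2.7799
W = L/λ = 2.7799/3.3 = 0.8424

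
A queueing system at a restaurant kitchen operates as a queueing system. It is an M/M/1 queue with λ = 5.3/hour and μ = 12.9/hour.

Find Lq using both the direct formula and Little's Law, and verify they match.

Method 1 (direct): Lq = λ²/(μ(μ-λ)) = 28.09/(12.9 × 7.60) = 0.2865

Method 2 (Little's Law):
W = 1/(μ-λ) = 1/7.60 = 0.13158
Wq = W - 1/μ = 0.13158 - 0.077519 = 0.05406
Lq = λWq = 5.3 × 0.05406 = 0.2865 ✔ (matches Method 1)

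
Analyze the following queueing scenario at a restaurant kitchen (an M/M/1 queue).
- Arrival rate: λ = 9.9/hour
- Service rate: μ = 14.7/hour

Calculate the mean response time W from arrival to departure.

First, compute utilization: ρ = λ/μ = 9.9/14.7 = 0.6735
For M/M/1: W = 1/(μ-λ)
W = 1/(14.7-9.9) = 1/4.80
W = 0.2083 hours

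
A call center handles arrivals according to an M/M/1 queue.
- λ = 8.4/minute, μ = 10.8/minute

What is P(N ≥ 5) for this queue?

ρ = λ/μ = 8.4/10.8 = 0.77778
P(N ≥ n) = ρⁿ
P(N ≥ 5) = 0.77778^5
P(N ≥ 5) = 0.2846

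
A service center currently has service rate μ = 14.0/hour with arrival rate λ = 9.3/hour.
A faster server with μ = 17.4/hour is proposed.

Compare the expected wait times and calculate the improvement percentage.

System 1: ρ₁ = 9.3/14.0 = 0.6643, W₁ = 1/(14.0-9.3) = 0.212766
System 2: ρ₂ = 9.3/17.4 = 0.5345, W₂ = 1/(17.4-9.3) = 0.123457
Improvement: (W₁-W₂)/W₁ = (0.212766-0.123457)/0.212766 = 41.98%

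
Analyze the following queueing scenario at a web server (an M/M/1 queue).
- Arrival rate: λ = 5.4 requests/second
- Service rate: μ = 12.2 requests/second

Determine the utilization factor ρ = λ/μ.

Server utilization: ρ = λ/μ
ρ = 5.4/12.2 = 0.4426
The server is busy 44.26% of the time.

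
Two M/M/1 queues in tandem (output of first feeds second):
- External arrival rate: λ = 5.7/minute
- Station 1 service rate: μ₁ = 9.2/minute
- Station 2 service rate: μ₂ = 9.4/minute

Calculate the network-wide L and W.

By Jackson's theorem, each station behaves as independent M/M/1.
Station 1: ρ₁ = 5.7/9.2 = 0.6196, L₁ = ρ₁/(1-ρ₁) = λ/(μ₁-λ) = 5.7/3.50 = 1.6286
Station 2: ρ₂ = 5.7/9.4 = 0.6064, L₂ = ρ₂/(1-ρ₂) = λ/(μ₂-λ) = 5.7/3.70 = 1.5405
Total: L = L₁ + L₂ = 1.6286 + 1.5405 = 3.1691
W = L/λ = 3.1691/5.7 = 0.5560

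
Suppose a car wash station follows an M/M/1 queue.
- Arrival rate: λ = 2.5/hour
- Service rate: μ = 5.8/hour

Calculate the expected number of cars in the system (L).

ρ = λ/μ = 2.5/5.8 = 0.4310
For M/M/1: L = λ/(μ-λ)
L = 2.5/(5.8-2.5) = 2.5/3.30
L = 0.7576 cars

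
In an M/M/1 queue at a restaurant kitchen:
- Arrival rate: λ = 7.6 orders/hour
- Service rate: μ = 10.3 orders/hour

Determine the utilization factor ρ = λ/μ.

Server utilization: ρ = λ/μ
ρ = 7.6/10.3 = 0.7379
The server is busy 73.79% of the time.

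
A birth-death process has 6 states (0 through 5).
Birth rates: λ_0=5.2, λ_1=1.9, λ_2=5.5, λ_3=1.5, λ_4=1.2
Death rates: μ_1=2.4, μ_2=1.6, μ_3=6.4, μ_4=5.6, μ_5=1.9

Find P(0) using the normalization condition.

Ratios P(n)/P(0) = (λ₀···λₙ₋₁)/(μ₁···μₙ):
P(1)/P(0) = (5.2)/(2.4) = 2.1667
P(2)/P(0) = (5.2×1.9)/(2.4×1.6) = 2.5729
P(3)/P(0) = (5.2×1.9×5.5)/(2.4×1.6×6.4) = 2.2111
P(4)/P(0) = (5.2×1.9×5.5×1.5)/(2.4×1.6×6.4×5.6) = 0.59226
P(5)/P(0) = (5.2×1.9×5.5×1.5×1.2)/(2.4×1.6×6.4×5.6×1.9) = 0.37406

Normalization: ∑ P(n) = 1
P(0) × (1.0000 + 2.1667 + 2.5729 + 2.2111 + 0.59226 + 0.37406) = 1
P(0) × 8.9170 = 1
P(0) = 1/8.9170 = 0.1121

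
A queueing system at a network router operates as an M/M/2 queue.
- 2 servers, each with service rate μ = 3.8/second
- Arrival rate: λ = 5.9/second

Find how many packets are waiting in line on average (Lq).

Traffic intensity: ρ = λ/(cμ) = 5.9/(2×3.8) = 0.7763
Since ρ = 0.7763 < 1, system is stable.
Offered load a = λ/μ = cρ = 5.9/3.8 = 1.5526
P₀ = [ Σₙ₌₀^1 aⁿ/n! + a^2/(2!(1-ρ)) ]⁻¹
Σ = a^0/0! + a^1/1! = 1.0000 + 1.5526 = 2.5526
a^2/(2!(1-ρ)) = 2.41066/(2 × 0.223684) = 5.3885
P₀ = 1/(2.5526 + 5.3885) = 0.1259
Lq = P₀·a^2·ρ / (2!(1-ρ)²) = 0.125926 × 2.41066 × 0.776316 / (2 × 0.0500346) = 2.3550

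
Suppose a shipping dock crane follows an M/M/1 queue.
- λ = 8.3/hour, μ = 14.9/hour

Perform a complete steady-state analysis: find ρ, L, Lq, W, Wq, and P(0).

Step 1: ρ = λ/μ = 8.3/14.9 = 0.5570
Step 2: L = λ/(μ-λ) = 8.3/6.60 = 1.2576
Step 3: Lq = λ²/(μ(μ-λ)) = 68.89/(14.9×6.60) = 0.7005
Step 4: W = 1/(μ-λ) = 1/6.60 = 0.15152
Step 5: Wq = λ/(μ(μ-λ)) = 8.3/(14.9×6.60) = 0.08440
Step 6: P(0) = 1-ρ = 0.4430
Verify: L = λW = 8.3×0.15152 = 1.2576 ✔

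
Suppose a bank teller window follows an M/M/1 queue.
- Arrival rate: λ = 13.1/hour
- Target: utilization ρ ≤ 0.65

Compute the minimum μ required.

ρ = λ/μ, so μ = λ/ρ
μ ≥ 13.1/0.65 = 20.1538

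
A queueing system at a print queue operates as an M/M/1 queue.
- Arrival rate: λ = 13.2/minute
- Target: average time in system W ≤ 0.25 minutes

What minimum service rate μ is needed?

For M/M/1: W = 1/(μ-λ)
Need W ≤ 0.25, so 1/(μ-λ) ≤ 0.25
μ - λ ≥ 1/0.25 = 4.0000
μ ≥ 13.2 + 4.0000 = 17.2000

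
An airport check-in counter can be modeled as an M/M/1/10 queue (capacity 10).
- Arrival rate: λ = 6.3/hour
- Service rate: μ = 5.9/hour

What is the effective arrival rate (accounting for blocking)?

ρ = λ/μ = 6.3/5.9 = 1.0678
P₀ = (1-ρ)/(1-ρ^(K+1)) = (1-1.0678)/(1-1.0678^11) = -0.06780/-1.0577 = 0.06410
P_K = P₀×ρ^K = 0.06410 × 1.0678^10 = 0.06410 × 1.9271 = 0.1235
λ_eff = λ(1-P_K) = 6.3 × (1 - 0.12352) = 6.3 × 0.87648 = 5.5218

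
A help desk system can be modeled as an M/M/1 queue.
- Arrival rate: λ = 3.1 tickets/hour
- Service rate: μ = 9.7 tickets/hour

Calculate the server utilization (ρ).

Server utilization: ρ = λ/μ
ρ = 3.1/9.7 = 0.3196
The server is busy 31.96% of the time.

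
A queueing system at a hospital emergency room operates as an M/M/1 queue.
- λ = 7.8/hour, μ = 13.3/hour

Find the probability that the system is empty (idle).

ρ = λ/μ = 7.8/13.3 = 0.5865
P(0) = 1 - ρ = 1 - 0.5865 = 0.4135
The server is idle 41.35% of the time.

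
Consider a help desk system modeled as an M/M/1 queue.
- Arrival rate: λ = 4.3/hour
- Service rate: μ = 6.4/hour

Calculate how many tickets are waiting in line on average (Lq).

ρ = λ/μ = 4.3/6.4 = 0.6719
For M/M/1: Lq = λ²/(μ(μ-λ))
Lq = 18.49/(6.4 × 2.10)
Lq = 1.3757 tickets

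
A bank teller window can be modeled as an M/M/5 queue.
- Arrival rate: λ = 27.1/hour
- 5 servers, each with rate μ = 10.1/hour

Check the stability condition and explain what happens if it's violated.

Stability requires ρ = λ/(cμ) < 1
ρ = 27.1/(5 × 10.1) = 27.1/50.50 = 0.5366
Since 0.5366 < 1, the system is STABLE.
The servers are busy 53.66% of the time.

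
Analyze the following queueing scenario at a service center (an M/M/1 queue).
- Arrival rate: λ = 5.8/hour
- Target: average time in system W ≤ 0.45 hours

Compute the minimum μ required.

For M/M/1: W = 1/(μ-λ)
Need W ≤ 0.45, so 1/(μ-λ) ≤ 0.45
μ - λ ≥ 1/0.45 = 2.2222
μ ≥ 5.8 + 2.2222 = 8.0222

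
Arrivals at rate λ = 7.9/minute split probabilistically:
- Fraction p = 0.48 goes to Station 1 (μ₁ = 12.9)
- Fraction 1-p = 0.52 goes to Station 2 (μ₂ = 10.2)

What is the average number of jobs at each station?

Effective rates: λ₁ = 7.9×0.48 = 3.792, λ₂ = 7.9×0.52 = 4.108
Station 1: ρ₁ = 3.792/12.9 = 0.29395, L₁ = ρ₁/(1-ρ₁) = 0.29395/(1-0.29395) = 0.4163
Station 2: ρ₂ = 4.108/10.2 = 0.40275, L₂ = ρ₂/(1-ρ₂) = 0.40275/(1-0.40275) = 0.6743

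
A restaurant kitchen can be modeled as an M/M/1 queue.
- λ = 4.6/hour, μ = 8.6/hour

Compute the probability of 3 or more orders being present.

ρ = λ/μ = 4.6/8.6 = 0.5349
P(N ≥ n) = ρⁿ
P(N ≥ 3) = 0.5349^3
P(N ≥ 3) = 0.1530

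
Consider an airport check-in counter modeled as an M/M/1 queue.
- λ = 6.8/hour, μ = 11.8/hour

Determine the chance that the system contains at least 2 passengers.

ρ = λ/μ = 6.8/11.8 = 0.5763
P(N ≥ n) = ρⁿ
P(N ≥ 2) = 0.5763^2
P(N ≥ 2) = 0.3321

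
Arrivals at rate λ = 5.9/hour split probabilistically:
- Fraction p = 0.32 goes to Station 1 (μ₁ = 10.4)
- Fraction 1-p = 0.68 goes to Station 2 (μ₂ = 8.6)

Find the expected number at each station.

Effective rates: λ₁ = 5.9×0.32 = 1.888, λ₂ = 5.9×0.68 = 4.012
Station 1: ρ₁ = 1.888/10.4 = 0.18154, L₁ = ρ₁/(1-ρ₁) = 0.18154/(1-0.18154) = 0.2218
Station 2: ρ₂ = 4.012/8.6 = 0.466512, L₂ = ρ₂/(1-ρ₂) = 0.466512/(1-0.466512) = 0.8745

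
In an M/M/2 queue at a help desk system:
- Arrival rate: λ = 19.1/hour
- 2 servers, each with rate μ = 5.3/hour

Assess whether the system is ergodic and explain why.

Stability requires ρ = λ/(cμ) < 1
ρ = 19.1/(2 × 5.3) = 19.1/10.60 = 1.8019
Since 1.8019 ≥ 1, the system is UNSTABLE.
Need c > λ/μ = 19.1/5.3 = 3.60.
Minimum servers needed: c = 4.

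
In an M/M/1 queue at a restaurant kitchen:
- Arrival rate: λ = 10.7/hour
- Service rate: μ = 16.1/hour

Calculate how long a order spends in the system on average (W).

First, compute utilization: ρ = λ/μ = 10.7/16.1 = 0.6646
For M/M/1: W = 1/(μ-λ)
W = 1/(16.1-10.7) = 1/5.40
W = 0.1852 hours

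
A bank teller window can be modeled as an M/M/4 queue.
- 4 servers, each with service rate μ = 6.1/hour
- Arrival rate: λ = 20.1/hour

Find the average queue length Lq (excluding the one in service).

Traffic intensity: ρ = λ/(cμ) = 20.1/(4×6.1) = 0.8238
Since ρ = 0.8238 < 1, system is stable.
Offered load a = λ/μ = cρ = 20.1/6.1 = 3.2951
P₀ = [ Σₙ₌₀^3 aⁿ/n! + a^4/(4!(1-ρ)) ]⁻¹
Σ = a^0/0! + a^1/1! + a^2/2! + a^3/3! = 1.00000 + 3.29508 + 5.42878 + 5.96276 = 15.6866
a^4/(4!(1-ρ)) = 117.8867/(24 × 0.17623) = 27.8724
P₀ = 1/(15.6866 + 27.8724) = 0.02296
Lq = P₀·a^4·ρ / (4!(1-ρ)²) = 0.02295733 × 117.8867 × 0.8237705 / (24 × 0.03105684) = 2.9911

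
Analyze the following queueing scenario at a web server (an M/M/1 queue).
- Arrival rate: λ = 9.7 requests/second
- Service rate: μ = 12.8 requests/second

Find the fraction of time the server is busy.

Server utilization: ρ = λ/μ
ρ = 9.7/12.8 = 0.7578
The server is busy 75.78% of the time.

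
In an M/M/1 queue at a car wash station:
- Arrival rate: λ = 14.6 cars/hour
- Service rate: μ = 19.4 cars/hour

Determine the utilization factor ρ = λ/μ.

Server utilization: ρ = λ/μ
ρ = 14.6/19.4 = 0.7526
The server is busy 75.26% of the time.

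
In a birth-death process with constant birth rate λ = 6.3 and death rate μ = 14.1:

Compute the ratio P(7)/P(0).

For constant rates: P(n)/P(0) = (λ/μ)^n
P(7)/P(0) = (6.3/14.1)^7 = 0.4468^7 = 0.003555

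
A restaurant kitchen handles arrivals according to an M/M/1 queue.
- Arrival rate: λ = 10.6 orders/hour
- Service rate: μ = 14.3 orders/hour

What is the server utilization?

Server utilization: ρ = λ/μ
ρ = 10.6/14.3 = 0.7413
The server is busy 74.13% of the time.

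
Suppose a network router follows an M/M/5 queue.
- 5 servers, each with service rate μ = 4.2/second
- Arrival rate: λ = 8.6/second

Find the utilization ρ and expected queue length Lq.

Traffic intensity: ρ = λ/(cμ) = 8.6/(5×4.2) = 0.4095
Since ρ = 0.4095 < 1, system is stable.
Offered load a = λ/μ = cρ = 8.6/4.2 = 2.0476
P₀ = [ Σₙ₌₀^4 aⁿ/n! + a^5/(5!(1-ρ)) ]⁻¹
Σ = a^0/0! + a^1/1! + a^2/2! + a^3/3! + a^4/4! = 1.00000 + 2.04762 + 2.09637 + 1.43086 + 0.732463 = 7.3073
a^5/(5!(1-ρ)) = 35.9953/(120 × 0.5905) = 0.5080
P₀ = 1/(7.3073 + 0.5080) = 0.1280
Lq = P₀·a^5·ρ / (5!(1-ρ)²) = 0.12795 × 35.9953 × 0.40952 / (120 × 0.34866) = 0.04508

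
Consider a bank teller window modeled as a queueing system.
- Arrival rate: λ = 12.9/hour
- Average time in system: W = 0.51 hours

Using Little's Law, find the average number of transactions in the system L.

Little's Law: L = λW
L = 12.9 × 0.51 = 6.5790 transactions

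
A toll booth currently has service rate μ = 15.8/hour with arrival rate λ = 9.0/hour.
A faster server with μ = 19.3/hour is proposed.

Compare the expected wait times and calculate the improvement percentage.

System 1: ρ₁ = 9.0/15.8 = 0.5696, W₁ = 1/(15.8-9.0) = 0.14706
System 2: ρ₂ = 9.0/19.3 = 0.4663, W₂ = 1/(19.3-9.0) = 0.097087
Improvement: (W₁-W₂)/W₁ = (0.14706-0.097087)/0.14706 = 33.98%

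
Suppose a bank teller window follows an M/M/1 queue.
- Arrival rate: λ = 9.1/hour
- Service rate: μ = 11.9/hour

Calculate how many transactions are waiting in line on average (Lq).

ρ = λ/μ = 9.1/11.9 = 0.7647
For M/M/1: Lq = λ²/(μ(μ-λ))
Lq = 82.81/(11.9 × 2.80)
Lq = 2.4853 transactions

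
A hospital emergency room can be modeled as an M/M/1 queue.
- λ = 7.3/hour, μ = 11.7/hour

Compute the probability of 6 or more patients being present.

ρ = λ/μ = 7.3/11.7 = 0.62393
P(N ≥ n) = ρⁿ
P(N ≥ 6) = 0.62393^6
P(N ≥ 6) = 0.05900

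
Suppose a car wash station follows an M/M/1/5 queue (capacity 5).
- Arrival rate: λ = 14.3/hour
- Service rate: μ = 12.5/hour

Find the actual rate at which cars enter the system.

ρ = λ/μ = 14.3/12.5 = 1.1440
P₀ = (1-ρ)/(1-ρ^(K+1)) = (1-1.1440)/(1-1.1440^6) = -0.1440/-1.2416 = 0.1160
P_K = P₀×ρ^K = 0.1160 × 1.1440^5 = 0.1160 × 1.9594 = 0.2273
λ_eff = λ(1-P_K) = 14.3 × (1 - 0.22726) = 14.3 × 0.77274 = 11.0502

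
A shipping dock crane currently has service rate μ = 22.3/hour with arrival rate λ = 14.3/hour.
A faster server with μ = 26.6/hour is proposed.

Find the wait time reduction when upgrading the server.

System 1: ρ₁ = 14.3/22.3 = 0.6413, W₁ = 1/(22.3-14.3) = 0.1250
System 2: ρ₂ = 14.3/26.6 = 0.5376, W₂ = 1/(26.6-14.3) = 0.08130
Improvement: (W₁-W₂)/W₁ = (0.1250-0.08130)/0.1250 = 34.96%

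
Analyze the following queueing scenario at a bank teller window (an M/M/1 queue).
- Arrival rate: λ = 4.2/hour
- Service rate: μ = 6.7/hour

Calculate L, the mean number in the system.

ρ = λ/μ = 4.2/6.7 = 0.6269
For M/M/1: L = λ/(μ-λ)
L = 4.2/(6.7-4.2) = 4.2/2.50
L = 1.6800 transactions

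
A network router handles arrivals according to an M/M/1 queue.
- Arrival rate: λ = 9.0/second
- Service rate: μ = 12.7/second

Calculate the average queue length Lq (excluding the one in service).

ρ = λ/μ = 9.0/12.7 = 0.7087
For M/M/1: Lq = λ²/(μ(μ-λ))
Lq = 81.00/(12.7 × 3.70)
Lq = 1.7238 packets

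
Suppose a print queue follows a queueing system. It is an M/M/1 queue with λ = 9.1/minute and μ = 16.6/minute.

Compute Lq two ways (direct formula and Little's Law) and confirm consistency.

Method 1 (direct): Lq = λ²/(μ(μ-λ)) = 82.81/(16.6 × 7.50) = 0.6651

Method 2 (Little's Law):
W = 1/(μ-λ) = 1/7.50 = 0.13333
Wq = W - 1/μ = 0.13333 - 0.060241 = 0.07309
Lq = λWq = 9.1 × 0.07309 = 0.6651 ✔ (matches Method 1)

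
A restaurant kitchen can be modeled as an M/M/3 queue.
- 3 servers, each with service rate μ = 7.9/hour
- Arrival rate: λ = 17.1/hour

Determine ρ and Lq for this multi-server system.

Traffic intensity: ρ = λ/(cμ) = 17.1/(3×7.9) = 0.7215
Since ρ = 0.7215 < 1, system is stable.
Offered load a = λ/μ = cρ = 17.1/7.9 = 2.1646
P₀ = [ Σₙ₌₀^2 aⁿ/n! + a^3/(3!(1-ρ)) ]⁻¹
Σ = a^0/0! + a^1/1! + a^2/2! = 1.00000 + 2.16456 + 2.34265 = 5.5072
a^3/(3!(1-ρ)) = 10.1416/(6 × 0.27848) = 6.0696
P₀ = 1/(5.5072 + 6.0696) = 0.08638
Lq = P₀·a^3·ρ / (3!(1-ρ)²) = 0.08638 × 10.1416 × 0.7215 / (6 × 0.07755) = 1.3584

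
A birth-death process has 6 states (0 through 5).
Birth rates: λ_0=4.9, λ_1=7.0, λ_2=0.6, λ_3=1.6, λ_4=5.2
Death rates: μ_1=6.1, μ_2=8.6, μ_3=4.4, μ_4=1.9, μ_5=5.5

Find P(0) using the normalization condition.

Ratios P(n)/P(0) = (λ₀···λₙ₋₁)/(μ₁···μₙ):
P(1)/P(0) = (4.9)/(6.1) = 0.8033
P(2)/P(0) = (4.9×7.0)/(6.1×8.6) = 0.6538
P(3)/P(0) = (4.9×7.0×0.6)/(6.1×8.6×4.4) = 0.08916
P(4)/P(0) = (4.9×7.0×0.6×1.6)/(6.1×8.6×4.4×1.9) = 0.07508
P(5)/P(0) = (4.9×7.0×0.6×1.6×5.2)/(6.1×8.6×4.4×1.9×5.5) = 0.07099

Normalization: ∑ P(n) = 1
P(0) × (1.0000 + 0.8033 + 0.6538 + 0.08916 + 0.07508 + 0.07099) = 1
P(0) × 2.6923 = 1
P(0) = 1/2.6923 = 0.3714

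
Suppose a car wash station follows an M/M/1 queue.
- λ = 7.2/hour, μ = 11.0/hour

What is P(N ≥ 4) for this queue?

ρ = λ/μ = 7.2/11.0 = 0.65455
P(N ≥ n) = ρⁿ
P(N ≥ 4) = 0.65455^4
P(N ≥ 4) = 0.1836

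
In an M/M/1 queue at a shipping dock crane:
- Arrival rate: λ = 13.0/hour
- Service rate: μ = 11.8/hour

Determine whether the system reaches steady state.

Stability requires ρ = λ/(cμ) < 1
ρ = 13.0/(1 × 11.8) = 13.0/11.80 = 1.1017
Since 1.1017 ≥ 1, the system is UNSTABLE.
Queue grows without bound. Need μ > λ = 13.0.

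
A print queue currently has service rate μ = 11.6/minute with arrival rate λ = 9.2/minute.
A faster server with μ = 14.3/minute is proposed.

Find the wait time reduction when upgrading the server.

System 1: ρ₁ = 9.2/11.6 = 0.7931, W₁ = 1/(11.6-9.2) = 0.4167
System 2: ρ₂ = 9.2/14.3 = 0.6434, W₂ = 1/(14.3-9.2) = 0.1961
Improvement: (W₁-W₂)/W₁ = (0.4167-0.1961)/0.4167 = 52.94%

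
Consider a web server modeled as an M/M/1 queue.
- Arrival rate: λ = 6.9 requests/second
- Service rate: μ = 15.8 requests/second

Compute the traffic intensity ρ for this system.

Server utilization: ρ = λ/μ
ρ = 6.9/15.8 = 0.4367
The server is busy 43.67% of the time.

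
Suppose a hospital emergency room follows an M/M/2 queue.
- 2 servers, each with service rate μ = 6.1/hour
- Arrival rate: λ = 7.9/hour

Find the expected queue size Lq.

Traffic intensity: ρ = λ/(cμ) = 7.9/(2×6.1) = 0.6475
Since ρ = 0.6475 < 1, system is stable.
Offered load a = λ/μ = cρ = 7.9/6.1 = 1.2951
P₀ = [ Σₙ₌₀^1 aⁿ/n! + a^2/(2!(1-ρ)) ]⁻¹
Σ = a^0/0! + a^1/1! = 1.0000 + 1.2951 = 2.2951
a^2/(2!(1-ρ)) = 1.6772/(2 × 0.35246) = 2.3793
P₀ = 1/(2.2951 + 2.3793) = 0.2139
Lq = P₀·a^2·ρ / (2!(1-ρ)²) = 0.2139 × 1.6772 × 0.6475 / (2 × 0.1242) = 0.9352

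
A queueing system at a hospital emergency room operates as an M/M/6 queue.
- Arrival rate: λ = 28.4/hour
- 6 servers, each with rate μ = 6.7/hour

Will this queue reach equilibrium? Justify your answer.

Stability requires ρ = λ/(cμ) < 1
ρ = 28.4/(6 × 6.7) = 28.4/40.20 = 0.7065
Since 0.7065 < 1, the system is STABLE.
The servers are busy 70.65% of the time.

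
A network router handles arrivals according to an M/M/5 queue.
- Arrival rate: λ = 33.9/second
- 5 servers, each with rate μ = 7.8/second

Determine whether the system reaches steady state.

Stability requires ρ = λ/(cμ) < 1
ρ = 33.9/(5 × 7.8) = 33.9/39.00 = 0.8692
Since 0.8692 < 1, the system is STABLE.
The servers are busy 86.92% of the time.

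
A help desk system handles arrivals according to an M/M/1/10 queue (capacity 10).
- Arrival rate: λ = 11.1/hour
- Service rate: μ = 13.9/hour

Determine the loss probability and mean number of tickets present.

ρ = λ/μ = 11.1/13.9 = 0.79856
P₀ = (1-ρ)/(1-ρ^(K+1)) = (1-0.79856)/(1-0.79856^11) = 0.20144/0.91579 = 0.2200
P_K = P₀×ρ^K = 0.21996 × 0.79856^10 = 0.21996 × 0.10546 = 0.02320
Blocking probability P_10 = 0.02320 (2.32%)
L = ρ[1 - (K+1)ρ^K + Kρ^(K+1)] / [(1-ρ)(1-ρ^(K+1))]
L = 0.79856 × (1 - 11×0.105457 + 10×0.0842138) / ((1 - 0.79856) × (1 - 0.0842138)) = 2.9527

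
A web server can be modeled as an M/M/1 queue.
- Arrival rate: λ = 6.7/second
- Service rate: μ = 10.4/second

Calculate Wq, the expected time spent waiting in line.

First, compute utilization: ρ = λ/μ = 6.7/10.4 = 0.6442
For M/M/1: Wq = λ/(μ(μ-λ))
Wq = 6.7/(10.4 × (10.4-6.7))
Wq = 6.7/(10.4 × 3.70)
Wq = 0.1741 seconds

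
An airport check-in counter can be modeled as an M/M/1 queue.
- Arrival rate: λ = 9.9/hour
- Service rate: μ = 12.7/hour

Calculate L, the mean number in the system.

ρ = λ/μ = 9.9/12.7 = 0.7795
For M/M/1: L = λ/(μ-λ)
L = 9.9/(12.7-9.9) = 9.9/2.80
L = 3.5357 passengers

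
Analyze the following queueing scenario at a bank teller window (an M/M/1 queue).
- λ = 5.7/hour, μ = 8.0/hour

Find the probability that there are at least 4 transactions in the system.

ρ = λ/μ = 5.7/8.0 = 0.7125
P(N ≥ n) = ρⁿ
P(N ≥ 4) = 0.7125^4
P(N ≥ 4) = 0.2577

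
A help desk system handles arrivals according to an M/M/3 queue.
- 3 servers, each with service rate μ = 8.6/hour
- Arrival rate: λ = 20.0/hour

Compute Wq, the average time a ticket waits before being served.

Traffic intensity: ρ = λ/(cμ) = 20.0/(3×8.6) = 0.7752
Since ρ = 0.7752 < 1, system is stable.
Offered load a = λ/μ = cρ = 20.0/8.6 = 2.3256
P₀ = [ Σₙ₌₀^2 aⁿ/n! + a^3/(3!(1-ρ)) ]⁻¹
Σ = a^0/0! + a^1/1! + a^2/2! = 1.00000 + 2.32558 + 2.70416 = 6.0297
a^3/(3!(1-ρ)) = 12.5775/(6 × 0.224806) = 9.3247
P₀ = 1/(6.0297 + 9.3247) = 0.06513
Lq = P₀·a^3·ρ / (3!(1-ρ)²) = 0.06513 × 12.5775 × 0.7752 / (6 × 0.05054) = 2.0941
Wq = Lq/λ = 2.0941/20.0 = 0.1047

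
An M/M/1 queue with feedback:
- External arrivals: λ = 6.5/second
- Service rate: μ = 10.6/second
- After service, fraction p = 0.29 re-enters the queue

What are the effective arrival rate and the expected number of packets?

Effective arrival rate: λ_eff = λ/(1-p) = 6.5/(1-0.29) = 6.5/0.71 = 9.15493
ρ = λ_eff/μ = 9.15493/10.6 = 0.863673
L = ρ/(1-ρ) = 0.863673/(1-0.863673) = 6.3353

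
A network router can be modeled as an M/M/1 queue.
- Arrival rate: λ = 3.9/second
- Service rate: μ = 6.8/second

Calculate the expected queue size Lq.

ρ = λ/μ = 3.9/6.8 = 0.5735
For M/M/1: Lq = λ²/(μ(μ-λ))
Lq = 15.21/(6.8 × 2.90)
Lq = 0.7713 packets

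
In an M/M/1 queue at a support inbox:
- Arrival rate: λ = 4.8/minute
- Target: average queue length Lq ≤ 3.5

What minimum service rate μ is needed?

For M/M/1: Lq = λ²/(μ(μ-λ))
Need Lq ≤ 3.5, i.e. μ(μ-λ) ≥ λ²/3.5
μ² - 4.8μ - 23.04/3.5 ≥ 0  →  μ² - 4.8μ - 6.58286 ≥ 0
Quadratic formula (positive root): μ = [λ + √(λ² + 4×6.58286)]/2
Discriminant: 23.04 + 4×6.58286 = 49.3714, √49.3714 = 7.0265
μ ≥ (4.8 + 7.0265)/2 = 5.9132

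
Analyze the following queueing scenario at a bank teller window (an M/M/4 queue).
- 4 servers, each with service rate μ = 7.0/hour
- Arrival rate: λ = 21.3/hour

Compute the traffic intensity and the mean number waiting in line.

Traffic intensity: ρ = λ/(cμ) = 21.3/(4×7.0) = 0.7607
Since ρ = 0.7607 < 1, system is stable.
Offered load a = λ/μ = cρ = 21.3/7.0 = 3.0429
P₀ = [ Σₙ₌₀^3 aⁿ/n! + a^4/(4!(1-ρ)) ]⁻¹
Σ = a^0/0! + a^1/1! + a^2/2! + a^3/3! = 1.0000 + 3.0429 + 4.6295 + 4.6956 = 13.3680
a^4/(4!(1-ρ)) = 85.7287/(24 × 0.239286) = 14.9279
P₀ = 1/(13.3680 + 14.9279) = 0.03534
Lq = P₀·a^4·ρ / (4!(1-ρ)²) = 0.035341 × 85.7287 × 0.76071 / (24 × 0.057258) = 1.6772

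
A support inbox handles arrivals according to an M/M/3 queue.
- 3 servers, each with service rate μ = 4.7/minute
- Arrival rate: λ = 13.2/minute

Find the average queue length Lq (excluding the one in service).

Traffic intensity: ρ = λ/(cμ) = 13.2/(3×4.7) = 0.9362
Since ρ = 0.9362 < 1, system is stable.
Offered load a = λ/μ = cρ = 13.2/4.7 = 2.8085
P₀ = [ Σₙ₌₀^2 aⁿ/n! + a^3/(3!(1-ρ)) ]⁻¹
Σ = a^0/0! + a^1/1! + a^2/2! = 1.0000 + 2.8085 + 3.9439 = 7.7524
a^3/(3!(1-ρ)) = 22.1528/(6 × 0.0638298) = 57.8434
P₀ = 1/(7.7524 + 57.8434) = 0.01524
Lq = P₀·a^3·ρ / (3!(1-ρ)²) = 0.0152449 × 22.1528 × 0.936170 / (6 × 0.00407424) = 12.9333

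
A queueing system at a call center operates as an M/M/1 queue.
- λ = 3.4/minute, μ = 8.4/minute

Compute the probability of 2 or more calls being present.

ρ = λ/μ = 3.4/8.4 = 0.40476
P(N ≥ n) = ρⁿ
P(N ≥ 2) = 0.40476^2
P(N ≥ 2) = 0.1638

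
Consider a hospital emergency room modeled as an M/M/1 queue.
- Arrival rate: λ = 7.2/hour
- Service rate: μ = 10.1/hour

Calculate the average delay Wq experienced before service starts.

First, compute utilization: ρ = λ/μ = 7.2/10.1 = 0.7129
For M/M/1: Wq = λ/(μ(μ-λ))
Wq = 7.2/(10.1 × (10.1-7.2))
Wq = 7.2/(10.1 × 2.90)
Wq = 0.2458 hours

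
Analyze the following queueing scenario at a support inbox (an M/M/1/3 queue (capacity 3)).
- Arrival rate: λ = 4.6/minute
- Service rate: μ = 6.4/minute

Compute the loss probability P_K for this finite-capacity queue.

ρ = λ/μ = 4.6/6.4 = 0.71875
P₀ = (1-ρ)/(1-ρ^(K+1)) = (1-0.71875)/(1-0.71875^4) = 0.2812/0.7331 = 0.3836
P_K = P₀×ρ^K = 0.3836 × 0.71875^3 = 0.3836 × 0.3713 = 0.1424
Blocking probability = 14.24%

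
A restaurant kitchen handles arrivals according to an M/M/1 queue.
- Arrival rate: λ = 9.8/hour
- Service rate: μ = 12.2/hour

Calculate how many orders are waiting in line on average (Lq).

ρ = λ/μ = 9.8/12.2 = 0.8033
For M/M/1: Lq = λ²/(μ(μ-λ))
Lq = 96.04/(12.2 × 2.40)
Lq = 3.2801 orders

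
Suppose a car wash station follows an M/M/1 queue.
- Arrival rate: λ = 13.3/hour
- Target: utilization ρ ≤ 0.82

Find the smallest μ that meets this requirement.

ρ = λ/μ, so μ = λ/ρ
μ ≥ 13.3/0.82 = 16.2195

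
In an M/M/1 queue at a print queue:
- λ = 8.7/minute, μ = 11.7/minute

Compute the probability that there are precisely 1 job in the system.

ρ = λ/μ = 8.7/11.7 = 0.7436
P(n) = (1-ρ)ρⁿ
P(1) = (1-0.7436) × 0.7436^1
P(1) = 0.2564 × 0.7436
P(1) = 0.1907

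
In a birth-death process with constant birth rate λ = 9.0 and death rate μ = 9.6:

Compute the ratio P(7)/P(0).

For constant rates: P(n)/P(0) = (λ/μ)^n
P(7)/P(0) = (9.0/9.6)^7 = 0.9375^7 = 0.6365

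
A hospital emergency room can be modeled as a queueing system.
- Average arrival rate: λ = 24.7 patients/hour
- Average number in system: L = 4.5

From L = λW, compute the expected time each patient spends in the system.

Little's Law: L = λW, so W = L/λ
W = 4.5/24.7 = 0.1822 hours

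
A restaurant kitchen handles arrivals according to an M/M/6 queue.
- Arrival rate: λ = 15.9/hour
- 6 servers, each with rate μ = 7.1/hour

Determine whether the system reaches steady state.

Stability requires ρ = λ/(cμ) < 1
ρ = 15.9/(6 × 7.1) = 15.9/42.60 = 0.3732
Since 0.3732 < 1, the system is STABLE.
The servers are busy 37.32% of the time.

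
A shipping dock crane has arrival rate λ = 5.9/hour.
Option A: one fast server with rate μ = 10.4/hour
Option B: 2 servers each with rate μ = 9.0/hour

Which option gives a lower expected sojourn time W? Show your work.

Option A: single server μ = 10.4 (M/M/1)
  ρ_A = 5.9/10.4 = 0.5673
  W_A = 1/(μ-λ) = 1/(10.4-5.9) = 1/4.50 = 0.2222

Option B: 2 servers μ = 9.0 (M/M/2)
  ρ_B = λ/(cμ) = 5.9/(2×9.0) = 0.3278
  Offered load a = λ/μ = cρ = 5.9/9.0 = 0.6556
  P₀ = [ Σₙ₌₀^1 aⁿ/n! + a^2/(2!(1-ρ)) ]⁻¹
  Σ = a^0/0! + a^1/1! = 1.0000 + 0.6556 = 1.6556
  a^2/(2!(1-ρ)) = 0.4298/(2 × 0.6722) = 0.3197
  P₀ = 1/(1.6556 + 0.3197) = 0.5063
  Lq = P₀·a^2·ρ / (2!(1-ρ)²) = 0.50628 × 0.42975 × 0.32778 / (2 × 0.45188) = 0.07891
  Wq_B = Lq/λ = 0.07891/5.9 = 0.01337
  W_B = Wq_B + 1/μ = 0.01337 + 0.1111 = 0.1245

Since W_B = 0.1245 < W_A = 0.2222, Option B (multiple servers) has the shorter time in system.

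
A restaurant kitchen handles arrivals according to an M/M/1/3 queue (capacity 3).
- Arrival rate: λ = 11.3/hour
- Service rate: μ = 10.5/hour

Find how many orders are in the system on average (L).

ρ = λ/μ = 11.3/10.5 = 1.07619
P₀ = (1-ρ)/(1-ρ^(K+1)) = (1-1.07619)/(1-1.07619^4) = -0.07619/-0.3414 = 0.2232
P_K = P₀×ρ^K = 0.2232 × 1.07619^3 = 0.2232 × 1.2464 = 0.2782
L = ρ[1 - (K+1)ρ^K + Kρ^(K+1)] / [(1-ρ)(1-ρ^(K+1))]
L = 1.07619 × (1 - 4×1.246427 + 3×1.341392) / ((1 - 1.07619) × (1 - 1.341392)) = 1.5916 orders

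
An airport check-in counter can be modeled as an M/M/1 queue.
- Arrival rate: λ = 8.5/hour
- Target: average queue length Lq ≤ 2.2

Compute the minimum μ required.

For M/M/1: Lq = λ²/(μ(μ-λ))
Need Lq ≤ 2.2, i.e. μ(μ-λ) ≥ λ²/2.2
μ² - 8.5μ - 72.25/2.2 ≥ 0  →  μ² - 8.5μ - 32.8409 ≥ 0
Quadratic formula (positive root): μ = [λ + √(λ² + 4×32.8409)]/2
Discriminant: 72.25 + 4×32.8409 = 203.6136, √203.6136 = 14.2693
μ ≥ (8.5 + 14.2693)/2 = 11.3847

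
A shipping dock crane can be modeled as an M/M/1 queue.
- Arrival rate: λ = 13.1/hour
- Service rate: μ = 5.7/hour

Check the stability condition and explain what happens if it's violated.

Stability requires ρ = λ/(cμ) < 1
ρ = 13.1/(1 × 5.7) = 13.1/5.70 = 2.2982
Since 2.2982 ≥ 1, the system is UNSTABLE.
Queue grows without bound. Need μ > λ = 13.1.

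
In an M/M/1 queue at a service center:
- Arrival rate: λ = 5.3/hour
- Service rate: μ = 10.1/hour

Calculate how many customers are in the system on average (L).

ρ = λ/μ = 5.3/10.1 = 0.5248
For M/M/1: L = λ/(μ-λ)
L = 5.3/(10.1-5.3) = 5.3/4.80
L = 1.1042 customers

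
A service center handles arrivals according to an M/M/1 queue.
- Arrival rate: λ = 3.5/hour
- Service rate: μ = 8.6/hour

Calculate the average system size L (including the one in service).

ρ = λ/μ = 3.5/8.6 = 0.4070
For M/M/1: L = λ/(μ-λ)
L = 3.5/(8.6-3.5) = 3.5/5.10
L = 0.6863 customers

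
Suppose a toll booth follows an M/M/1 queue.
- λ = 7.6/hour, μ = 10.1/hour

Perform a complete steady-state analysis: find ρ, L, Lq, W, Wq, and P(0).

Step 1: ρ = λ/μ = 7.6/10.1 = 0.7525
Step 2: L = λ/(μ-λ) = 7.6/2.50 = 3.0400
Step 3: Lq = λ²/(μ(μ-λ)) = 57.76/(10.1×2.50) = 2.2875
Step 4: W = 1/(μ-λ) = 1/2.50 = 0.4000
Step 5: Wq = λ/(μ(μ-λ)) = 7.6/(10.1×2.50) = 0.3010
Step 6: P(0) = 1-ρ = 0.2475
Verify: L = λW = 7.6×0.4000 = 3.0400 ✔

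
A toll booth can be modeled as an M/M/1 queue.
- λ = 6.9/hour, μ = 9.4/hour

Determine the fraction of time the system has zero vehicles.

ρ = λ/μ = 6.9/9.4 = 0.7340
P(0) = 1 - ρ = 1 - 0.7340 = 0.2660
The server is idle 26.60% of the time.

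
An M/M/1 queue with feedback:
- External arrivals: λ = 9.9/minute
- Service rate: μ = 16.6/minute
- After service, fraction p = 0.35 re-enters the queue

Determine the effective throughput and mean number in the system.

Effective arrival rate: λ_eff = λ/(1-p) = 9.9/(1-0.35) = 9.9/0.65 = 15.23077
ρ = λ_eff/μ = 15.23077/16.6 = 0.917516
L = ρ/(1-ρ) = 0.917516/(1-0.917516) = 11.1236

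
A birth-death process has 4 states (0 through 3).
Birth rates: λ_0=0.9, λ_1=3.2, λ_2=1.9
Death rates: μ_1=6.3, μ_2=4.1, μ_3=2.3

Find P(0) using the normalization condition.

Ratios P(n)/P(0) = (λ₀···λₙ₋₁)/(μ₁···μₙ):
P(1)/P(0) = (0.9)/(6.3) = 0.1429
P(2)/P(0) = (0.9×3.2)/(6.3×4.1) = 0.1115
P(3)/P(0) = (0.9×3.2×1.9)/(6.3×4.1×2.3) = 0.09211

Normalization: ∑ P(n) = 1
P(0) × (1.0000 + 0.1429 + 0.1115 + 0.09211) = 1
P(0) × 1.3465 = 1
P(0) = 1/1.3465 = 0.7427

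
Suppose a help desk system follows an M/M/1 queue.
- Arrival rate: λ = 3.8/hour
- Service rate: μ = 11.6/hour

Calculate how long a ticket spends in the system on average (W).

First, compute utilization: ρ = λ/μ = 3.8/11.6 = 0.3276
For M/M/1: W = 1/(μ-λ)
W = 1/(11.6-3.8) = 1/7.80
W = 0.1282 hours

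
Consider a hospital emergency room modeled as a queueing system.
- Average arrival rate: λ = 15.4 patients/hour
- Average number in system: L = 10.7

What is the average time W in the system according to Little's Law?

Little's Law: L = λW, so W = L/λ
W = 10.7/15.4 = 0.6948 hours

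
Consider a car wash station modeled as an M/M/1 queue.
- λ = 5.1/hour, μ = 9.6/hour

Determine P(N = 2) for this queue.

ρ = λ/μ = 5.1/9.6 = 0.5312
P(n) = (1-ρ)ρⁿ
P(2) = (1-0.5312) × 0.5312^2
P(2) = 0.4688 × 0.2822
P(2) = 0.1323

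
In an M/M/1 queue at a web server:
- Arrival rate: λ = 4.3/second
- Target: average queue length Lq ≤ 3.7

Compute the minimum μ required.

For M/M/1: Lq = λ²/(μ(μ-λ))
Need Lq ≤ 3.7, i.e. μ(μ-λ) ≥ λ²/3.7
μ² - 4.3μ - 18.49/3.7 ≥ 0  →  μ² - 4.3μ - 4.9973 ≥ 0
Quadratic formula (positive root): μ = [λ + √(λ² + 4×4.9973)]/2
Discriminant: 18.49 + 4×4.9973 = 38.4792, √38.4792 = 6.2032
μ ≥ (4.3 + 6.2032)/2 = 5.2516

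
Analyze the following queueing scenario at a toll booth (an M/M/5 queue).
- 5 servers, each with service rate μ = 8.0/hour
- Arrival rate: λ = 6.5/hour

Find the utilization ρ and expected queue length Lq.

Traffic intensity: ρ = λ/(cμ) = 6.5/(5×8.0) = 0.1625
Since ρ = 0.1625 < 1, system is stable.
Offered load a = λ/μ = cρ = 6.5/8.0 = 0.8125
P₀ = [ Σₙ₌₀^4 aⁿ/n! + a^5/(5!(1-ρ)) ]⁻¹
Σ = a^0/0! + a^1/1! + a^2/2! + a^3/3! + a^4/4! = 1.0000 + 0.81250 + 0.33008 + 0.089396 + 0.018159 = 2.2501
a^5/(5!(1-ρ)) = 0.3541/(120 × 0.8375) = 0.003523
P₀ = 1/(2.2501 + 0.003523) = 0.4437
Lq = P₀·a^5·ρ / (5!(1-ρ)²) = 0.4437 × 0.3541 × 0.1625 / (120 × 0.7014) = 0.0003033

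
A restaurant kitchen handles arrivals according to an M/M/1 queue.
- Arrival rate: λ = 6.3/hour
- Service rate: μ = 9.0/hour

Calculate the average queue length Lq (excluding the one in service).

ρ = λ/μ = 6.3/9.0 = 0.7000
For M/M/1: Lq = λ²/(μ(μ-λ))
Lq = 39.69/(9.0 × 2.70)
Lq = 1.6333 orders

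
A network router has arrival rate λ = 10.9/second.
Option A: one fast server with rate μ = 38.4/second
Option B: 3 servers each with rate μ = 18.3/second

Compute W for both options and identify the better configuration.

Option A: single server μ = 38.4 (M/M/1)
  ρ_A = 10.9/38.4 = 0.2839
  W_A = 1/(μ-λ) = 1/(38.4-10.9) = 1/27.50 = 0.03636

Option B: 3 servers μ = 18.3 (M/M/3)
  ρ_B = λ/(cμ) = 10.9/(3×18.3) = 0.1985
  Offered load a = λ/μ = cρ = 10.9/18.3 = 0.5956
  P₀ = [ Σₙ₌₀^2 aⁿ/n! + a^3/(3!(1-ρ)) ]⁻¹
  Σ = a^0/0! + a^1/1! + a^2/2! = 1.0000 + 0.5956 + 0.1774 = 1.7730
  a^3/(3!(1-ρ)) = 0.2113/(6 × 0.8015) = 0.04394
  P₀ = 1/(1.7730 + 0.04394) = 0.5504
  Lq = P₀·a^3·ρ / (3!(1-ρ)²) = 0.55037 × 0.21131 × 0.19854 / (6 × 0.64233) = 0.005991
  Wq_B = Lq/λ = 0.0059913/10.9 = 0.0005497
  W_B = Wq_B + 1/μ = 0.0005497 + 0.05464 = 0.05519

Since W_A = 0.03636 < W_B = 0.05519, Option A (single fast server) has the shorter time in system.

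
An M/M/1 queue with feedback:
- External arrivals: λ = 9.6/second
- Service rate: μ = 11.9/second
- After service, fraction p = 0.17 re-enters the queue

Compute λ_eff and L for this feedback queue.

Effective arrival rate: λ_eff = λ/(1-p) = 9.6/(1-0.17) = 9.6/0.83 = 11.56627
ρ = λ_eff/μ = 11.56627/11.9 = 0.971955
L = ρ/(1-ρ) = 0.971955/(1-0.971955) = 34.6570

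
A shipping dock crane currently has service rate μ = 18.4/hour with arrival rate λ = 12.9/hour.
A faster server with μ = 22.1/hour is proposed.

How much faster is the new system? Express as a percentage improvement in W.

System 1: ρ₁ = 12.9/18.4 = 0.7011, W₁ = 1/(18.4-12.9) = 0.18182
System 2: ρ₂ = 12.9/22.1 = 0.5837, W₂ = 1/(22.1-12.9) = 0.10870
Improvement: (W₁-W₂)/W₁ = (0.18182-0.10870)/0.18182 = 40.22%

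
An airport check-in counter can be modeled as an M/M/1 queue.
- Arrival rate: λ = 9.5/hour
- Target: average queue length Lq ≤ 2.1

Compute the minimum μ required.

For M/M/1: Lq = λ²/(μ(μ-λ))
Need Lq ≤ 2.1, i.e. μ(μ-λ) ≥ λ²/2.1
μ² - 9.5μ - 90.25/2.1 ≥ 0  →  μ² - 9.5μ - 42.9762 ≥ 0
Quadratic formula (positive root): μ = [λ + √(λ² + 4×42.9762)]/2
Discriminant: 90.25 + 4×42.9762 = 262.1548, √262.1548 = 16.1912
μ ≥ (9.5 + 16.1912)/2 = 12.8456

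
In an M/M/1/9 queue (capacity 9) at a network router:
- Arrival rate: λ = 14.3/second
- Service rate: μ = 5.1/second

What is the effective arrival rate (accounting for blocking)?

ρ = λ/μ = 14.3/5.1 = 2.8039
P₀ = (1-ρ)/(1-ρ^(K+1)) = (1-2.8039)/(1-2.8039^10) = -1.8039/-30033.8319 = 0.00006006
P_K = P₀×ρ^K = 0.00006006 × 2.8039^9 = 0.00006006 × 10711.8057 = 0.6434
λ_eff = λ(1-P_K) = 14.3 × (1 - 0.64338) = 14.3 × 0.35662 = 5.0997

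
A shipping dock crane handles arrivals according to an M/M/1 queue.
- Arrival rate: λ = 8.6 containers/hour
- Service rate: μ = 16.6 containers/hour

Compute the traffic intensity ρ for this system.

Server utilization: ρ = λ/μ
ρ = 8.6/16.6 = 0.5181
The server is busy 51.81% of the time.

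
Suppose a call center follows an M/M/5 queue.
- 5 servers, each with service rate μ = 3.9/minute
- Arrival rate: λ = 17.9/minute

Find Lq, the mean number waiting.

Traffic intensity: ρ = λ/(cμ) = 17.9/(5×3.9) = 0.9179
Since ρ = 0.9179 < 1, system is stable.
Offered load a = λ/μ = cρ = 17.9/3.9 = 4.5897
P₀ = [ Σₙ₌₀^4 aⁿ/n! + a^5/(5!(1-ρ)) ]⁻¹
Σ = a^0/0! + a^1/1! + a^2/2! + a^3/3! + a^4/4! = 1.0000 + 4.5897 + 10.5329 + 16.1144 + 18.4902 = 50.7272
a^5/(5!(1-ρ)) = 2036.7706/(120 × 0.0820513) = 206.8595
P₀ = 1/(50.7272 + 206.8595) = 0.003882
Lq = P₀·a^5·ρ / (5!(1-ρ)²) = 0.00388219 × 2036.7706 × 0.917949 / (120 × 0.00673241) = 8.9843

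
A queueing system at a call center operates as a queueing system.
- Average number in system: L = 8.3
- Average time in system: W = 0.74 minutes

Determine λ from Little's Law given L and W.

Little's Law: L = λW, so λ = L/W
λ = 8.3/0.74 = 11.2162 calls/minute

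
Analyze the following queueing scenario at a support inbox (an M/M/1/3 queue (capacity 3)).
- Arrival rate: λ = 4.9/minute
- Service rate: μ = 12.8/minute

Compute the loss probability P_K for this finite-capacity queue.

ρ = λ/μ = 4.9/12.8 = 0.38281
P₀ = (1-ρ)/(1-ρ^(K+1)) = (1-0.38281)/(1-0.38281^4) = 0.61719/0.97853 = 0.6307
P_K = P₀×ρ^K = 0.6307 × 0.38281^3 = 0.6307 × 0.05610 = 0.03538
Blocking probability = 3.54%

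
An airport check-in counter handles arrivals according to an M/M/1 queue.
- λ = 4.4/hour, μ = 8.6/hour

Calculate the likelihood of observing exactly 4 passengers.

ρ = λ/μ = 4.4/8.6 = 0.5116
P(n) = (1-ρ)ρⁿ
P(4) = (1-0.5116) × 0.5116^4
P(4) = 0.4884 × 0.06850
P(4) = 0.03346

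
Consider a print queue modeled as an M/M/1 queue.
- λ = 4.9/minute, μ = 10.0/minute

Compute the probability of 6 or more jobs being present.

ρ = λ/μ = 4.9/10.0 = 0.4900
P(N ≥ n) = ρⁿ
P(N ≥ 6) = 0.4900^6
P(N ≥ 6) = 0.01384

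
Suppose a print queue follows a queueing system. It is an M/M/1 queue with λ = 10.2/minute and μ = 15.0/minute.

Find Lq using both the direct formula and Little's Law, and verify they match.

Method 1 (direct): Lq = λ²/(μ(μ-λ)) = 104.04/(15.0 × 4.80) = 1.4450

Method 2 (Little's Law):
W = 1/(μ-λ) = 1/4.80 = 0.208333
Wq = W - 1/μ = 0.208333 - 0.0666667 = 0.14167
Lq = λWq = 10.2 × 0.14167 = 1.4450 ✔ (matches Method 1)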